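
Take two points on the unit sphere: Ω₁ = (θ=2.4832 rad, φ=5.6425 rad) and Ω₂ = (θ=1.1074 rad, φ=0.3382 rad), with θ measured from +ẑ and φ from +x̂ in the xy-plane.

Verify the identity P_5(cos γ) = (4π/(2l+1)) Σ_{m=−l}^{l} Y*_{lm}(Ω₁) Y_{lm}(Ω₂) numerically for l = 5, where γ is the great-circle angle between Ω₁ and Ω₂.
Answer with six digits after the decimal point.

-0.089363

Expand P_5 via completeness: Σ_{m} conj(Y_{5,m}) at Ω₁ times Y_{5,m} at Ω₂ —
  m=-5: -0.039721+0.002459i × -0.031879-0.263933i = +0.001915+0.010405i  (running Σ = +0.001915+0.010405i)
  m=-4: +0.136191+0.089004i × +0.090853-0.410142i = +0.048878-0.047771i  (running Σ = +0.050793-0.037366i)
  m=-3: -0.126255-0.344529i × +0.104355-0.167864i = -0.071009-0.014760i  (running Σ = -0.020216-0.052125i)
  m=-2: -0.125598+0.421770i × -0.189375+0.152016i = -0.040331-0.098965i  (running Σ = -0.060547-0.151091i)
  m=-1: +0.072427-0.054003i × -0.259160+0.091150i = -0.013848+0.020597i  (running Σ = -0.074395-0.130494i)
  m=0: +0.382505-0.000000i × +0.184481+0.000000i = +0.070565+0.000000i  (running Σ = -0.003830-0.130494i)
  m=1: -0.072427-0.054003i × +0.259160+0.091150i = -0.013848-0.020597i  (running Σ = -0.017678-0.151091i)
  m=2: -0.125598-0.421770i × -0.189375-0.152016i = -0.040331+0.098965i  (running Σ = -0.058008-0.052125i)
  m=3: +0.126255-0.344529i × -0.104355-0.167864i = -0.071009+0.014760i  (running Σ = -0.129018-0.037366i)
  m=4: +0.136191-0.089004i × +0.090853+0.410142i = +0.048878+0.047771i  (running Σ = -0.080140+0.010405i)
  m=5: +0.039721+0.002459i × +0.031879-0.263933i = +0.001915-0.010405i  (running Σ = -0.078224+0.000000i)
Total Σ_m = -0.078224+0.000000i. Multiply by 1.142397: -0.089363+0.000000i. P_5(cos γ) = -0.089363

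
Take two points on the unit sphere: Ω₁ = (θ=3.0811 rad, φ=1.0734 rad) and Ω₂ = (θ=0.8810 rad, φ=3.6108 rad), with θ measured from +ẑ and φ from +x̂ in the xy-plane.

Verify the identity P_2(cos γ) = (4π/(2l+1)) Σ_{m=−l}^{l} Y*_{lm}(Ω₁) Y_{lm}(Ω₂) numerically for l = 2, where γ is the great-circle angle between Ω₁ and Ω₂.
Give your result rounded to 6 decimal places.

0.180594

Addition theorem: P_2(cos γ) = (4π/5) Σ_m Y*_{lm}(Ω₁) Y_{lm}(Ω₂), m = −2…2:
  [-2]  conj(Y_{2,-2})(Ω₁) = (-0.000769, 0.001184) ; Y_{2,-2}(Ω₂) = (0.135852, -0.185395) ; Δ = (0.000115, 0.000303)
  [-1]  conj(Y_{2,-1})(Ω₁) = (-0.022244, -0.040971) ; Y_{2,-1}(Ω₂) = (-0.338250, 0.171482) ; Δ = (0.014550, 0.010044)
  [+0]  conj(Y_{2,0})(Ω₁) = (0.627325, -0.000000) ; Y_{2,0}(Ω₂) = (0.067790, 0.000000) ; Δ = (0.042526, 0.000000)
  [+1]  conj(Y_{2,1})(Ω₁) = (0.022244, -0.040971) ; Y_{2,1}(Ω₂) = (0.338250, 0.171482) ; Δ = (0.014550, -0.010044)
  [+2]  conj(Y_{2,2})(Ω₁) = (-0.000769, -0.001184) ; Y_{2,2}(Ω₂) = (0.135852, 0.185395) ; Δ = (0.000115, -0.000303)
Σ over m = (0.071856, 0.000000); ×(4π/5) → (0.180594, 0.000000). Real part: 0.180594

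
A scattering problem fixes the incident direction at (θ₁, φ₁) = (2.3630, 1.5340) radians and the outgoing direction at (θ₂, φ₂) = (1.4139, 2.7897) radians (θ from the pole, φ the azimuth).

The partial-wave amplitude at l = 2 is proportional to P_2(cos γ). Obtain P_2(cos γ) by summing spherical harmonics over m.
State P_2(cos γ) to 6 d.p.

-0.483860

Expand P_2 via completeness: Σ_{m} conj(Y_{2,m}) at Ω₁ times Y_{2,m} at Ω₂ —
  term(m=-2) = -0.058002-0.042307i   from Y*(Ω₁)=-0.189993+0.014007i, Y(Ω₂)=+0.287305+0.243858i
  term(m=-1) = -0.014272+0.043784i   from Y*(Ω₁)=-0.014209-0.385977i, Y(Ω₂)=-0.111924-0.041096i
  term(m=+0) = -0.047975+0.000000i   from Y*(Ω₁)=+0.164135-0.000000i, Y(Ω₂)=-0.292291+0.000000i
  term(m=+1) = -0.014272-0.043784i   from Y*(Ω₁)=+0.014209-0.385977i, Y(Ω₂)=+0.111924-0.041096i
  term(m=+2) = -0.058002+0.042307i   from Y*(Ω₁)=-0.189993-0.014007i, Y(Ω₂)=+0.287305-0.243858i
Accumulated sum -0.192522+0.000000i; after 4π/(2l+1) scaling, -0.483860+0.000000i ⇒ P_2 = -0.483860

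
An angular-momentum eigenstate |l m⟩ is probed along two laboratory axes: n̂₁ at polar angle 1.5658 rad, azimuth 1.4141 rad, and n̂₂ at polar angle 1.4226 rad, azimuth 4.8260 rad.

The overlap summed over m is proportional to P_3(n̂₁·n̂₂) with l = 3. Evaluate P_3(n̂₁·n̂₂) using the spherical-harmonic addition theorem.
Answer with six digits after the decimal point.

Term-by-term m-sum for l=3 (normalisation 4π/7 = 1.795196):
  [-3]  conj(Y_{3,-3})(Ω₁) = -0.188981-0.371953i ; Y_{3,-3}(Ω₂) = -0.134930-0.380435i ; Δ = -0.116004+0.122083i
  [-2]  conj(Y_{3,-2})(Ω₁) = -0.004857+0.001574i ; Y_{3,-2}(Ω₂) = -0.143817+0.033253i ; Δ = +0.000646-0.000388i
  [-1]  conj(Y_{3,-1})(Ω₁) = -0.050427-0.319177i ; Y_{3,-1}(Ω₂) = -0.032286-0.282958i ; Δ = -0.088686+0.024574i
  [+0]  conj(Y_{3,0})(Ω₁) = -0.005593-0.000000i ; Y_{3,0}(Ω₂) = -0.159297+0.000000i ; Δ = +0.000891+0.000000i
  [+1]  conj(Y_{3,1})(Ω₁) = +0.050427-0.319177i ; Y_{3,1}(Ω₂) = +0.032286-0.282958i ; Δ = -0.088686-0.024574i
  [+2]  conj(Y_{3,2})(Ω₁) = -0.004857-0.001574i ; Y_{3,2}(Ω₂) = -0.143817-0.033253i ; Δ = +0.000646+0.000388i
  [+3]  conj(Y_{3,3})(Ω₁) = +0.188981-0.371953i ; Y_{3,3}(Ω₂) = +0.134930-0.380435i ; Δ = -0.116004-0.122083i
Total Σ_m = -0.407197+0.000000i. Multiply by 1.795196: -0.730998+0.000000i. P_3(cos γ) = -0.730998

-0.730998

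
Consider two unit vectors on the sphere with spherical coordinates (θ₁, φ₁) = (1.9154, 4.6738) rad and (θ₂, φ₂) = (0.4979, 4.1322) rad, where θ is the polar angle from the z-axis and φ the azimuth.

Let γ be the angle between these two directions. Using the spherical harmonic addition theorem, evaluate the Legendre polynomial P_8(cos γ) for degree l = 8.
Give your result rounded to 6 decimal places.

0.199829

Addition theorem: P_8(cos γ) = (4π/17) Σ_m Y*_{lm}(Ω₁) Y_{lm}(Ω₂), m = −8…8:
  term(m=-8) = -0.00016 - 0.00041j   from Y*(Ω₁)=0.30243 - 0.09645j, Y(Ω₂)=-0.00010 - 0.00139j
  term(m=-7) = 0.00373 + 0.00283j   from Y*(Ω₁)=-0.12162 - 0.43922j, Y(Ω₂)=-0.00816 + 0.00622j
  term(m=-6) = -0.00875 - 0.00095j   from Y*(Ω₁)=-0.18132 + 0.04275j, Y(Ω₂)=0.04455 + 0.01574j
  term(m=-5) = -0.03612 + 0.01672j   from Y*(Ω₁)=-0.05012 - 0.25652j, Y(Ω₂)=-0.03629 - 0.14788j
  term(m=-4) = 0.05775 - 0.08522j   from Y*(Ω₁)=-0.29398 + 0.04574j, Y(Ω₂)=-0.23584 + 0.25318j
  term(m=-3) = 0.00370 - 0.06850j   from Y*(Ω₁)=-0.01537 - 0.13214j, Y(Ω₂)=0.50823 + 0.08712j
  term(m=-2) = 0.05539 + 0.10445j   from Y*(Ω₁)=-0.31798 + 0.02459j, Y(Ω₂)=-0.14791 - 0.33991j
  term(m=-1) = -0.01114 - 0.00670j   from Y*(Ω₁)=-0.00287 - 0.07439j, Y(Ω₂)=0.09575 - 0.14608j
  term(m=+0) = 0.14154 + 0.00000j   from Y*(Ω₁)=-0.32077 + 0.00000j, Y(Ω₂)=-0.44125 + 0.00000j
  term(m=+1) = -0.01114 + 0.00670j   from Y*(Ω₁)=0.00287 - 0.07439j, Y(Ω₂)=-0.09575 - 0.14608j
  term(m=+2) = 0.05539 - 0.10445j   from Y*(Ω₁)=-0.31798 - 0.02459j, Y(Ω₂)=-0.14791 + 0.33991j
  term(m=+3) = 0.00370 + 0.06850j   from Y*(Ω₁)=0.01537 - 0.13214j, Y(Ω₂)=-0.50823 + 0.08712j
  term(m=+4) = 0.05775 + 0.08522j   from Y*(Ω₁)=-0.29398 - 0.04574j, Y(Ω₂)=-0.23584 - 0.25318j
  term(m=+5) = -0.03612 - 0.01672j   from Y*(Ω₁)=0.05012 - 0.25652j, Y(Ω₂)=0.03629 - 0.14788j
  term(m=+6) = -0.00875 + 0.00095j   from Y*(Ω₁)=-0.18132 - 0.04275j, Y(Ω₂)=0.04455 - 0.01574j
  term(m=+7) = 0.00373 - 0.00283j   from Y*(Ω₁)=0.12162 - 0.43922j, Y(Ω₂)=0.00816 + 0.00622j
  term(m=+8) = -0.00016 + 0.00041j   from Y*(Ω₁)=0.30243 + 0.09645j, Y(Ω₂)=-0.00010 + 0.00139j
Accumulated sum 0.27033 - 0.00000j; after 4π/(2l+1) scaling, 0.19983 - 0.00000j ⇒ P_8 = 0.199829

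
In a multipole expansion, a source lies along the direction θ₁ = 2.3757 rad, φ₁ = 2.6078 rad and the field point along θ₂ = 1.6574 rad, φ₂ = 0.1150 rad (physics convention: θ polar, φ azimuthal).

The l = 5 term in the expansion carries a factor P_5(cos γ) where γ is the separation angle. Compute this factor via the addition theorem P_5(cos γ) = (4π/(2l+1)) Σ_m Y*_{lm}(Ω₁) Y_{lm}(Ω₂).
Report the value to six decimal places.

-0.116236

Term-by-term m-sum for l=5 (normalisation 4π/11 = 1.142397):
  m=-5: (0.066137, 0.033815) × (0.382252, -0.247717) = (0.033658, -0.003458)  (running Σ = (0.033658, -0.003458))
  m=-4: (0.130642, 0.206366) × (-0.112059, 0.055519) = (-0.026097, -0.015872)  (running Σ = (0.007561, -0.019330))
  m=-3: (0.012950, 0.423310) × (-0.300237, 0.107897) = (-0.049562, -0.125696)  (running Σ = (-0.042001, -0.145026))
  m=-2: (-0.158083, 0.287174) × (0.138482, -0.032425) = (-0.012580, 0.044894)  (running Σ = (-0.054581, -0.100131))
  m=-1: (0.115730, -0.068399) × (0.284146, -0.032822) = (0.030639, -0.023234)  (running Σ = (-0.023942, -0.123365))
  m=0: (0.367735, -0.000000) × (-0.146473, 0.000000) = (-0.053863, 0.000000)  (running Σ = (-0.077805, -0.123365))
  m=1: (-0.115730, -0.068399) × (-0.284146, -0.032822) = (0.030639, 0.023234)  (running Σ = (-0.047166, -0.100131))
  m=2: (-0.158083, -0.287174) × (0.138482, 0.032425) = (-0.012580, -0.044894)  (running Σ = (-0.059746, -0.145026))
  m=3: (-0.012950, 0.423310) × (0.300237, 0.107897) = (-0.049562, 0.125696)  (running Σ = (-0.109308, -0.019330))
  m=4: (0.130642, -0.206366) × (-0.112059, -0.055519) = (-0.026097, 0.015872)  (running Σ = (-0.135405, -0.003458))
  m=5: (-0.066137, 0.033815) × (-0.382252, -0.247717) = (0.033658, 0.003458)  (running Σ = (-0.101748, 0.000000))
Accumulated sum (-0.101748, 0.000000); after 4π/(2l+1) scaling, (-0.116236, 0.000000) ⇒ P_5 = -0.116236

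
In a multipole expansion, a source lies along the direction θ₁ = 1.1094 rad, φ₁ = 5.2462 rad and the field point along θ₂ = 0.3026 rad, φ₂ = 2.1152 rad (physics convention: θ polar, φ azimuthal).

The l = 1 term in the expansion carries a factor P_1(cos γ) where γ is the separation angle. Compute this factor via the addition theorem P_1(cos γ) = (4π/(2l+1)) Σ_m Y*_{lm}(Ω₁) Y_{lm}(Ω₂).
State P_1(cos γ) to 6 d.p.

Term-by-term m-sum for l=1 (normalisation 4π/3 = 4.188790):
  term(m=-1) = -0.031850+0.000337i   from Y*(Ω₁)=+0.157411-0.266326i, Y(Ω₂)=-0.053323-0.088074i
  term(m=+0) = +0.101454+0.000000i   from Y*(Ω₁)=+0.217525-0.000000i, Y(Ω₂)=+0.466403+0.000000i
  term(m=+1) = -0.031850-0.000337i   from Y*(Ω₁)=-0.157411-0.266326i, Y(Ω₂)=+0.053323-0.088074i
Total Σ_m = +0.037754+0.000000i. Multiply by 4.188790: +0.158145+0.000000i. P_1(cos γ) = 0.158145

0.158145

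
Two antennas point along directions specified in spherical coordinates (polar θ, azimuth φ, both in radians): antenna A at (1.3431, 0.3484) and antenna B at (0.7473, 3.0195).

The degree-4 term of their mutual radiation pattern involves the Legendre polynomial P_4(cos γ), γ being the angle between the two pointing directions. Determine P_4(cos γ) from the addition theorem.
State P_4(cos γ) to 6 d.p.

Expand P_4 via completeness: Σ_{m} conj(Y_{4,m}) at Ω₁ times Y_{4,m} at Ω₂ —
  m=-4: (0.070258, 0.392341) × (0.083392, 0.044306) = (-0.011524, 0.035831)  (running Σ = (-0.011524, 0.035831))
  m=-3: (0.131065, 0.225967) × (-0.269138, -0.103238) = (-0.011946, -0.074347)  (running Σ = (-0.023470, -0.038516))
  m=-2: (-0.156629, -0.131072) × (0.414812, 0.103354) = (-0.051425, -0.070558)  (running Σ = (-0.074895, -0.109075))
  m=-1: (-0.258476, -0.093883) × (-0.179422, -0.022016) = (0.044309, 0.022535)  (running Σ = (-0.030585, -0.086540))
  m=0: (0.165259, -0.000000) × (-0.318308, 0.000000) = (-0.052603, 0.000000)  (running Σ = (-0.083188, -0.086540))
  m=1: (0.258476, -0.093883) × (0.179422, -0.022016) = (0.044309, -0.022535)  (running Σ = (-0.038879, -0.109075))
  m=2: (-0.156629, 0.131072) × (0.414812, -0.103354) = (-0.051425, 0.070558)  (running Σ = (-0.090304, -0.038516))
  m=3: (-0.131065, 0.225967) × (0.269138, -0.103238) = (-0.011946, 0.074347)  (running Σ = (-0.102250, 0.035831))
  m=4: (0.070258, -0.392341) × (0.083392, -0.044306) = (-0.011524, -0.035831)  (running Σ = (-0.113774, 0.000000))
Σ over m = (-0.113774, 0.000000); ×(4π/9) → (-0.158858, 0.000000). Real part: -0.158858

-0.158858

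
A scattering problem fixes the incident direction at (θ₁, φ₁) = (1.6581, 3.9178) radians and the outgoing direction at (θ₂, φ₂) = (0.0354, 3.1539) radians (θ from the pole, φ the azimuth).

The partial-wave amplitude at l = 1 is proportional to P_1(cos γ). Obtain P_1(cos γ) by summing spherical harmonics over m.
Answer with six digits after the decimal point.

Term-by-term m-sum for l=1 (normalisation 4π/3 = 4.188790):
  term(m=-1) = (0.003039, 0.002911)   from Y*(Ω₁)=(-0.245597, -0.241124), Y(Ω₂)=(-0.012227, 0.000150)
  term(m=+0) = (-0.020803, -0.000000)   from Y*(Ω₁)=(-0.042603, -0.000000), Y(Ω₂)=(0.488296, 0.000000)
  term(m=+1) = (0.003039, -0.002911)   from Y*(Ω₁)=(0.245597, -0.241124), Y(Ω₂)=(0.012227, 0.000150)
Σ over m = (-0.014724, 0.000000); ×(4π/3) → (-0.061677, 0.000000). Real part: -0.061677

-0.061677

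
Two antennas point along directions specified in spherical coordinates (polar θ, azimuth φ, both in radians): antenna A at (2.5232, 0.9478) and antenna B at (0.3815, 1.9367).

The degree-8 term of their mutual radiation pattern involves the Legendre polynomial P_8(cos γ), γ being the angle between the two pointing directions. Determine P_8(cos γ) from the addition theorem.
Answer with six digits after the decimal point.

0.287458

Term-by-term m-sum for l=8 (normalisation 4π/17 = 0.739198):
  [-8]  conj(Y_{8,-8})(Ω₁) = (0.001764, 0.006335) ; Y_{8,-8}(Ω₂) = (-0.000186, -0.000040) ; Δ = (-0.000000, -0.000001)
  [-7]  conj(Y_{8,-7})(Ω₁) = (-0.034710, -0.012726) ; Y_{8,-7}(Ω₂) = (0.001040, -0.001587) ; Δ = (-0.000056, 0.000042)
  [-6]  conj(Y_{8,-6})(Ω₁) = (0.105914, -0.071899) ; Y_{8,-6}(Ω₂) = (0.006989, 0.009695) ; Δ = (0.001437, 0.000524)
  [-5]  conj(Y_{8,-5})(Ω₁) = (-0.008033, 0.301802) ; Y_{8,-5}(Ω₂) = (-0.051779, 0.013704) ; Δ = (-0.003720, -0.015737)
  [-4]  conj(Y_{8,-4})(Ω₁) = (-0.376979, -0.286347) ; Y_{8,-4}(Ω₂) = (0.018659, -0.173417) ; Δ = (-0.056691, 0.060032)
  [-3]  conj(Y_{8,-3})(Ω₁) = (0.388206, -0.119318) ; Y_{8,-3}(Ω₂) = (0.355342, 0.181883) ; Δ = (0.159648, 0.028209)
  [-2]  conj(Y_{8,-2})(Ω₁) = (0.009507, -0.028235) ; Y_{8,-2}(Ω₂) = (-0.423040, 0.379965) ; Δ = (0.006706, 0.015557)
  [-1]  conj(Y_{8,-1})(Ω₁) = (0.241775, 0.336527) ; Y_{8,-1}(Ω₂) = (-0.103786, -0.270870) ; Δ = (0.066062, -0.100417)
  [+0]  conj(Y_{8,0})(Ω₁) = (-0.107899, -0.000000) ; Y_{8,0}(Ω₂) = (-0.390238, 0.000000) ; Δ = (0.042106, 0.000000)
  [+1]  conj(Y_{8,1})(Ω₁) = (-0.241775, 0.336527) ; Y_{8,1}(Ω₂) = (0.103786, -0.270870) ; Δ = (0.066062, 0.100417)
  [+2]  conj(Y_{8,2})(Ω₁) = (0.009507, 0.028235) ; Y_{8,2}(Ω₂) = (-0.423040, -0.379965) ; Δ = (0.006706, -0.015557)
  [+3]  conj(Y_{8,3})(Ω₁) = (-0.388206, -0.119318) ; Y_{8,3}(Ω₂) = (-0.355342, 0.181883) ; Δ = (0.159648, -0.028209)
  [+4]  conj(Y_{8,4})(Ω₁) = (-0.376979, 0.286347) ; Y_{8,4}(Ω₂) = (0.018659, 0.173417) ; Δ = (-0.056691, -0.060032)
  [+5]  conj(Y_{8,5})(Ω₁) = (0.008033, 0.301802) ; Y_{8,5}(Ω₂) = (0.051779, 0.013704) ; Δ = (-0.003720, 0.015737)
  [+6]  conj(Y_{8,6})(Ω₁) = (0.105914, 0.071899) ; Y_{8,6}(Ω₂) = (0.006989, -0.009695) ; Δ = (0.001437, -0.000524)
  [+7]  conj(Y_{8,7})(Ω₁) = (0.034710, -0.012726) ; Y_{8,7}(Ω₂) = (-0.001040, -0.001587) ; Δ = (-0.000056, -0.000042)
  [+8]  conj(Y_{8,8})(Ω₁) = (0.001764, -0.006335) ; Y_{8,8}(Ω₂) = (-0.000186, 0.000040) ; Δ = (-0.000000, 0.000001)
Σ over m = (0.388878, 0.000000); ×(4π/17) → (0.287458, 0.000000). Real part: 0.287458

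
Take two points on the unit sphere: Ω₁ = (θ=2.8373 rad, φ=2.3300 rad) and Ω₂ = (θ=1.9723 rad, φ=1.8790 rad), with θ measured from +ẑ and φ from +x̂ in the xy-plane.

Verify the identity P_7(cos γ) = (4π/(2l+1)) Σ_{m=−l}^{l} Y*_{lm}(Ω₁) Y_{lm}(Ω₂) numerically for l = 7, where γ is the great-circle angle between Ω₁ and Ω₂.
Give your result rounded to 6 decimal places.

0.311172

Term-by-term m-sum for l=7 (normalisation 4π/15 = 0.837758):
  [-7]  conj(Y_{7,-7})(Ω₁) = -0.000089-0.000061i ; Y_{7,-7}(Ω₂) = +0.233149-0.154970i ; Δ = -0.000030-0.000000i
  [-6]  conj(Y_{7,-6})(Ω₁) = -0.000202-0.001275i ; Y_{7,-6}(Ω₂) = -0.122231-0.427603i ; Δ = -0.000521+0.000242i
  [-5]  conj(Y_{7,-5})(Ω₁) = +0.005842-0.007615i ; Y_{7,-5}(Ω₂) = -0.238826-0.007114i ; Δ = -0.001449+0.001777i
  [-4]  conj(Y_{7,-4})(Ω₁) = +0.049566-0.005212i ; Y_{7,-4}(Ω₂) = +0.069260-0.197060i ; Δ = +0.002406-0.010128i
  [-3]  conj(Y_{7,-3})(Ω₁) = +0.138944+0.118659i ; Y_{7,-3}(Ω₂) = -0.257940-0.194539i ; Δ = -0.012755-0.057637i
  [-2]  conj(Y_{7,-2})(Ω₁) = +0.023404+0.446321i ; Y_{7,-2}(Ω₂) = +0.064912-0.045990i ; Δ = +0.022046+0.027895i
  [-1]  conj(Y_{7,-1})(Ω₁) = -0.412211+0.434393i ; Y_{7,-1}(Ω₂) = -0.099882-0.313751i ; Δ = +0.177464+0.085944i
  [+0]  conj(Y_{7,0})(Ω₁) = -0.070752-0.000000i ; Y_{7,0}(Ω₂) = +0.040758+0.000000i ; Δ = -0.002884-0.000000i
  [+1]  conj(Y_{7,1})(Ω₁) = +0.412211+0.434393i ; Y_{7,1}(Ω₂) = +0.099882-0.313751i ; Δ = +0.177464-0.085944i
  [+2]  conj(Y_{7,2})(Ω₁) = +0.023404-0.446321i ; Y_{7,2}(Ω₂) = +0.064912+0.045990i ; Δ = +0.022046-0.027895i
  [+3]  conj(Y_{7,3})(Ω₁) = -0.138944+0.118659i ; Y_{7,3}(Ω₂) = +0.257940-0.194539i ; Δ = -0.012755+0.057637i
  [+4]  conj(Y_{7,4})(Ω₁) = +0.049566+0.005212i ; Y_{7,4}(Ω₂) = +0.069260+0.197060i ; Δ = +0.002406+0.010128i
  [+5]  conj(Y_{7,5})(Ω₁) = -0.005842-0.007615i ; Y_{7,5}(Ω₂) = +0.238826-0.007114i ; Δ = -0.001449-0.001777i
  [+6]  conj(Y_{7,6})(Ω₁) = -0.000202+0.001275i ; Y_{7,6}(Ω₂) = -0.122231+0.427603i ; Δ = -0.000521-0.000242i
  [+7]  conj(Y_{7,7})(Ω₁) = +0.000089-0.000061i ; Y_{7,7}(Ω₂) = -0.233149-0.154970i ; Δ = -0.000030+0.000000i
Σ over m = +0.371434+0.000000i; ×(4π/15) → +0.311172+0.000000i. Real part: 0.311172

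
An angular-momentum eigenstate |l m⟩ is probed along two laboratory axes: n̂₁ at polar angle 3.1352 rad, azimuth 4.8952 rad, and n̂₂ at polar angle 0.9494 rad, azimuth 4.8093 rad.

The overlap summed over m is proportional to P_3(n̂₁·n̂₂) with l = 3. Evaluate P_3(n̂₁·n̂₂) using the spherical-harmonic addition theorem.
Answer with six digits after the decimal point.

Summing Y*_{l m}(θ₁,φ₁)·Y_{l m}(θ₂,φ₂) over m ∈ [−3, 3]; prefactor 4π/(2·3+1) = 1.795196:
  term(m=-3) = +0.000000+0.000000i   from Y*(Ω₁)=-0.000000+0.000000i, Y(Ω₂)=-0.064284-0.214846i
  term(m=-2) = -0.000016-0.000003i   from Y*(Ω₁)=+0.000039+0.000015i, Y(Ω₂)=-0.385956+0.075758i
  term(m=-1) = +0.001503+0.000129i   from Y*(Ω₁)=+0.001502-0.008126i, Y(Ω₂)=+0.017661+0.181666i
  term(m=+0) = +0.211638+0.000000i   from Y*(Ω₁)=-0.746261-0.000000i, Y(Ω₂)=-0.283598+0.000000i
  term(m=+1) = +0.001503-0.000129i   from Y*(Ω₁)=-0.001502-0.008126i, Y(Ω₂)=-0.017661+0.181666i
  term(m=+2) = -0.000016+0.000003i   from Y*(Ω₁)=+0.000039-0.000015i, Y(Ω₂)=-0.385956-0.075758i
  term(m=+3) = +0.000000-0.000000i   from Y*(Ω₁)=+0.000000+0.000000i, Y(Ω₂)=+0.064284-0.214846i
Σ over m = +0.214611+0.000000i; ×(4π/7) → +0.385269+0.000000i. Real part: 0.385269

0.385269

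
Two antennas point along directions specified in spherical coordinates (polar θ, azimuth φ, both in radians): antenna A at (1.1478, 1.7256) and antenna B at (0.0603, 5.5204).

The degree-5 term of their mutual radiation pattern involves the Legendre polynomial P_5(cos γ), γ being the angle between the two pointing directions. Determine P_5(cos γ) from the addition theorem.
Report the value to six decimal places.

Term-by-term m-sum for l=5 (normalisation 4π/11 = 1.142397):
  [-5]  conj(Y_{5,-5})(Ω₁) = -0.204539+0.209248i ; Y_{5,-5}(Ω₂) = -0.000000-0.000000i ; Δ = +0.000000-0.000000i
  [-4]  conj(Y_{5,-4})(Ω₁) = +0.339211+0.241764i ; Y_{5,-4}(Ω₂) = -0.000019+0.000002i ; Δ = -0.000007-0.000004i
  [-3]  conj(Y_{5,-3})(Ω₁) = +0.060686-0.121140i ; Y_{5,-3}(Ω₂) = -0.000397+0.000454i ; Δ = +0.000031+0.000076i
  [-2]  conj(Y_{5,-2})(Ω₁) = +0.272441+0.087152i ; Y_{5,-2}(Ω₂) = +0.000552+0.012208i ; Δ = -0.000913+0.003374i
  [-1]  conj(Y_{5,-1})(Ω₁) = +0.034349-0.220115i ; Y_{5,-1}(Ω₂) = +0.110210+0.105335i ; Δ = +0.026972-0.020641i
  [+0]  conj(Y_{5,0})(Ω₁) = +0.239722-0.000000i ; Y_{5,0}(Ω₂) = +0.910258+0.000000i ; Δ = +0.218209+0.000000i
  [+1]  conj(Y_{5,1})(Ω₁) = -0.034349-0.220115i ; Y_{5,1}(Ω₂) = -0.110210+0.105335i ; Δ = +0.026972+0.020641i
  [+2]  conj(Y_{5,2})(Ω₁) = +0.272441-0.087152i ; Y_{5,2}(Ω₂) = +0.000552-0.012208i ; Δ = -0.000913-0.003374i
  [+3]  conj(Y_{5,3})(Ω₁) = -0.060686-0.121140i ; Y_{5,3}(Ω₂) = +0.000397+0.000454i ; Δ = +0.000031-0.000076i
  [+4]  conj(Y_{5,4})(Ω₁) = +0.339211-0.241764i ; Y_{5,4}(Ω₂) = -0.000019-0.000002i ; Δ = -0.000007+0.000004i
  [+5]  conj(Y_{5,5})(Ω₁) = +0.204539+0.209248i ; Y_{5,5}(Ω₂) = +0.000000-0.000000i ; Δ = +0.000000+0.000000i
Total Σ_m = +0.270373-0.000000i. Multiply by 1.142397: +0.308874-0.000000i. P_5(cos γ) = 0.308874

0.308874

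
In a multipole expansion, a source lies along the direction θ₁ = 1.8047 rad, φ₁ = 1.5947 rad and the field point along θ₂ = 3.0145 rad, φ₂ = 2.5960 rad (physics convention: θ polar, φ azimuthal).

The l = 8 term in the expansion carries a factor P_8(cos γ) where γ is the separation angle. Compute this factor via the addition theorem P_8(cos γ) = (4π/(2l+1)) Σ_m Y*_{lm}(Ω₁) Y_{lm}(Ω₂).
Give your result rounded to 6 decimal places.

Addition theorem: P_8(cos γ) = (4π/17) Σ_m Y*_{lm}(Ω₁) Y_{lm}(Ω₂), m = −8…8:
  [-8]  conj(Y_{8,-8})(Ω₁) = +0.405749+0.078551i ; Y_{8,-8}(Ω₂) = -0.000000-0.000000i ; Δ = -0.000000-0.000000i
  [-7]  conj(Y_{8,-7})(Ω₁) = -0.065600+0.388381i ; Y_{8,-7}(Ω₂) = -0.000001-0.000001i ; Δ = +0.000000-0.000000i
  [-6]  conj(Y_{8,-6})(Ω₁) = +0.061303+0.008853i ; Y_{8,-6}(Ω₂) = -0.000021-0.000003i ; Δ = -0.000001-0.000000i
  [-5]  conj(Y_{8,-5})(Ω₁) = -0.042950+0.357648i ; Y_{8,-5}(Ω₂) = -0.000284+0.000125i ; Δ = -0.000032-0.000107i
  [-4]  conj(Y_{8,-4})(Ω₁) = -0.063066-0.006048i ; Y_{8,-4}(Ω₂) = -0.001922+0.002741i ; Δ = +0.000138-0.000161i
  [-3]  conj(Y_{8,-3})(Ω₁) = -0.022910+0.318932i ; Y_{8,-3}(Ω₂) = -0.001765+0.026715i ; Δ = -0.008480-0.001175i
  [-2]  conj(Y_{8,-2})(Ω₁) = -0.116541-0.005576i ; Y_{8,-2}(Ω₂) = +0.069931+0.134452i ; Δ = -0.007400-0.016059i
  [-1]  conj(Y_{8,-1})(Ω₁) = -0.007103+0.297108i ; Y_{8,-1}(Ω₂) = +0.462480+0.280752i ; Δ = -0.086699+0.135412i
  [+0]  conj(Y_{8,0})(Ω₁) = -0.131733-0.000000i ; Y_{8,0}(Ω₂) = +0.848532+0.000000i ; Δ = -0.111779-0.000000i
  [+1]  conj(Y_{8,1})(Ω₁) = +0.007103+0.297108i ; Y_{8,1}(Ω₂) = -0.462480+0.280752i ; Δ = -0.086699-0.135412i
  [+2]  conj(Y_{8,2})(Ω₁) = -0.116541+0.005576i ; Y_{8,2}(Ω₂) = +0.069931-0.134452i ; Δ = -0.007400+0.016059i
  [+3]  conj(Y_{8,3})(Ω₁) = +0.022910+0.318932i ; Y_{8,3}(Ω₂) = +0.001765+0.026715i ; Δ = -0.008480+0.001175i
  [+4]  conj(Y_{8,4})(Ω₁) = -0.063066+0.006048i ; Y_{8,4}(Ω₂) = -0.001922-0.002741i ; Δ = +0.000138+0.000161i
  [+5]  conj(Y_{8,5})(Ω₁) = +0.042950+0.357648i ; Y_{8,5}(Ω₂) = +0.000284+0.000125i ; Δ = -0.000032+0.000107i
  [+6]  conj(Y_{8,6})(Ω₁) = +0.061303-0.008853i ; Y_{8,6}(Ω₂) = -0.000021+0.000003i ; Δ = -0.000001+0.000000i
  [+7]  conj(Y_{8,7})(Ω₁) = +0.065600+0.388381i ; Y_{8,7}(Ω₂) = +0.000001-0.000001i ; Δ = +0.000000+0.000000i
  [+8]  conj(Y_{8,8})(Ω₁) = +0.405749-0.078551i ; Y_{8,8}(Ω₂) = -0.000000+0.000000i ; Δ = -0.000000+0.000000i
Total Σ_m = -0.316728-0.000000i. Multiply by 0.739198: -0.234125-0.000000i. P_8(cos γ) = -0.234125

-0.234125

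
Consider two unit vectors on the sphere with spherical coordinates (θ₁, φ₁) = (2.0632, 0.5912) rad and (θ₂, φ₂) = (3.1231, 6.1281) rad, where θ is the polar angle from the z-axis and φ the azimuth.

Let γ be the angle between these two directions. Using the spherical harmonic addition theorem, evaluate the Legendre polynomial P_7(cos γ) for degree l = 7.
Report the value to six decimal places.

Addition theorem: P_7(cos γ) = (4π/15) Σ_m Y*_{lm}(Ω₁) Y_{lm}(Ω₂), m = −7…7:
  term(m=-7) = +0.000000-0.000000i   from Y*(Ω₁)=-0.112024-0.173248i, Y(Ω₂)=+0.000000+0.000000i
  term(m=-6) = -0.000000-0.000000i   from Y*(Ω₁)=+0.380531+0.163407i, Y(Ω₂)=-0.000000-0.000000i
  term(m=-5) = -0.000000-0.000000i   from Y*(Ω₁)=-0.365093+0.068547i, Y(Ω₂)=+0.000000+0.000000i
  term(m=-4) = +0.000000-0.000000i   from Y*(Ω₁)=-0.014121+0.013880i, Y(Ω₂)=-0.000001-0.000000i
  term(m=-3) = +0.000012-0.000015i   from Y*(Ω₁)=+0.070258-0.341671i, Y(Ω₂)=+0.000050+0.000025i
  term(m=-2) = -0.000028-0.000358i   from Y*(Ω₁)=+0.053100+0.129771i, Y(Ω₂)=-0.002442-0.000783i
  term(m=-1) = +0.016319+0.015090i   from Y*(Ω₁)=+0.244687+0.164257i, Y(Ω₂)=+0.074513+0.011649i
  term(m=+0) = +0.195657+0.000000i   from Y*(Ω₁)=-0.179943-0.000000i, Y(Ω₂)=-1.087324+0.000000i
  term(m=+1) = +0.016319-0.015090i   from Y*(Ω₁)=-0.244687+0.164257i, Y(Ω₂)=-0.074513+0.011649i
  term(m=+2) = -0.000028+0.000358i   from Y*(Ω₁)=+0.053100-0.129771i, Y(Ω₂)=-0.002442+0.000783i
  term(m=+3) = +0.000012+0.000015i   from Y*(Ω₁)=-0.070258-0.341671i, Y(Ω₂)=-0.000050+0.000025i
  term(m=+4) = +0.000000+0.000000i   from Y*(Ω₁)=-0.014121-0.013880i, Y(Ω₂)=-0.000001+0.000000i
  term(m=+5) = -0.000000+0.000000i   from Y*(Ω₁)=+0.365093+0.068547i, Y(Ω₂)=-0.000000+0.000000i
  term(m=+6) = -0.000000+0.000000i   from Y*(Ω₁)=+0.380531-0.163407i, Y(Ω₂)=-0.000000+0.000000i
  term(m=+7) = +0.000000+0.000000i   from Y*(Ω₁)=+0.112024-0.173248i, Y(Ω₂)=-0.000000+0.000000i
Total Σ_m = +0.228262-0.000000i. Multiply by 0.837758: +0.191229-0.000000i. P_7(cos γ) = 0.191229

0.191229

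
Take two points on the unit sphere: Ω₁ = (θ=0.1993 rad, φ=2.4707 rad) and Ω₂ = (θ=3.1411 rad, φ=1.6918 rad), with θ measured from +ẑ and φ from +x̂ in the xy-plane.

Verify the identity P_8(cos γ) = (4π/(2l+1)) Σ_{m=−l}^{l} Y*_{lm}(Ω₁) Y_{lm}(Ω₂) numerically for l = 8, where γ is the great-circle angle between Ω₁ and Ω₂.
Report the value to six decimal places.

Expand P_8 via completeness: Σ_{m} conj(Y_{8,m}) at Ω₁ times Y_{8,m} at Ω₂ —
  m=-8: Y*=0.00000 + 0.00000j  Y=0.00000 - 0.00000j  product 0.00000 - 0.00000j
  m=-7: Y*=0.00000 - 0.00002j  Y=-0.00000 - 0.00000j  product -0.00000 + 0.00000j
  m=-6: Y*=-0.00019 + 0.00024j  Y=-0.00000 + 0.00000j  product -0.00000 - 0.00000j
  m=-5: Y*=0.00270 - 0.00058j  Y=0.00000 + 0.00000j  product 0.00000 + 0.00000j
  m=-4: Y*=-0.01679 - 0.00828j  Y=0.00000 - 0.00000j  product -0.00000 + 0.00000j
  m=-3: Y*=0.03984 + 0.08422j  Y=-0.00000 - 0.00000j  product 0.00000 - 0.00000j
  m=-2: Y*=0.07328 - 0.31438j  Y=-0.00000 + 0.00000j  product 0.00000 + 0.00000j
  m=-1: Y*=-0.52762 + 0.41878j  Y=0.00029 + 0.00241j  product -0.00117 - 0.00115j
  m=+0: Y*=0.46779 + 0.00000j  Y=1.16310 + 0.00000j  product 0.54408 + 0.00000j
  m=+1: Y*=0.52762 + 0.41878j  Y=-0.00029 + 0.00241j  product -0.00117 + 0.00115j
  m=+2: Y*=0.07328 + 0.31438j  Y=-0.00000 - 0.00000j  product 0.00000 - 0.00000j
  m=+3: Y*=-0.03984 + 0.08422j  Y=0.00000 - 0.00000j  product 0.00000 + 0.00000j
  m=+4: Y*=-0.01679 + 0.00828j  Y=0.00000 + 0.00000j  product -0.00000 - 0.00000j
  m=+5: Y*=-0.00270 - 0.00058j  Y=-0.00000 + 0.00000j  product 0.00000 - 0.00000j
  m=+6: Y*=-0.00019 - 0.00024j  Y=-0.00000 - 0.00000j  product -0.00000 + 0.00000j
  m=+7: Y*=-0.00000 - 0.00002j  Y=0.00000 - 0.00000j  product -0.00000 - 0.00000j
  m=+8: Y*=0.00000 - 0.00000j  Y=0.00000 + 0.00000j  product 0.00000 + 0.00000j
Total Σ_m = 0.54175 + 0.00000j. Multiply by 0.739198: 0.40046 + 0.00000j. P_8(cos γ) = 0.400463

0.400463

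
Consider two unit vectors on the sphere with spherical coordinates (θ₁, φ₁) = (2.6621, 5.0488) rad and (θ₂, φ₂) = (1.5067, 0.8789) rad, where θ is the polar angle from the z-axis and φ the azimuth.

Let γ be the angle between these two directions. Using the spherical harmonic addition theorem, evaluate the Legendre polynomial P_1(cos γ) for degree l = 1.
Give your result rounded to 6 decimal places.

-0.294510

Term-by-term m-sum for l=1 (normalisation 4π/3 = 4.188790):
  m=-1: 0.05261 - 0.15045j × 0.21997 - 0.26550j = -0.02837 - 0.04706j  (running Σ = -0.02837 - 0.04706j)
  m=0: -0.43350 + 0.00000j × 0.03130 + 0.00000j = -0.01357 + 0.00000j  (running Σ = -0.04194 - 0.04706j)
  m=1: -0.05261 - 0.15045j × -0.21997 - 0.26550j = -0.02837 + 0.04706j  (running Σ = -0.07031 + 0.00000j)
Σ over m = -0.07031 + 0.00000j; ×(4π/3) → -0.29451 + 0.00000j. Real part: -0.294510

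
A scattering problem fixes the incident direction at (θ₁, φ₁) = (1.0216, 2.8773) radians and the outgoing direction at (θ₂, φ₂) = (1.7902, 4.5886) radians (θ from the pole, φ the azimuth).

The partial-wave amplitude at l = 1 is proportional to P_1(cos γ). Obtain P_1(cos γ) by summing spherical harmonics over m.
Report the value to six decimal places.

Summing Y*_{l m}(θ₁,φ₁)·Y_{l m}(θ₂,φ₂) over m ∈ [−1, 1]; prefactor 4π/(2·1+1) = 4.188790:
  [-1]  conj(Y_{1,-1})(Ω₁) = -0.28445 + 0.07698j ; Y_{1,-1}(Ω₂) = -0.04164 + 0.33463j ; Δ = -0.01392 - 0.09839j
  [+0]  conj(Y_{1,0})(Ω₁) = 0.25505 + 0.00000j ; Y_{1,0}(Ω₂) = -0.10634 + 0.00000j ; Δ = -0.02712 + 0.00000j
  [+1]  conj(Y_{1,1})(Ω₁) = 0.28445 + 0.07698j ; Y_{1,1}(Ω₂) = 0.04164 + 0.33463j ; Δ = -0.01392 + 0.09839j
Σ over m = -0.05496 + 0.00000j; ×(4π/3) → -0.23020 + 0.00000j. Real part: -0.230197

-0.230197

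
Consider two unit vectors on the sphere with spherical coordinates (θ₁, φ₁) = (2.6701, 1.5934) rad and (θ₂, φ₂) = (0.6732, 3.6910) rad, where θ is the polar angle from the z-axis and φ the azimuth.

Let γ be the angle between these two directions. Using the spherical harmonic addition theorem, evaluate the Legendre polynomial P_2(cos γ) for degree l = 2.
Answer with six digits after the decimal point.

Addition theorem: P_2(cos γ) = (4π/5) Σ_m Y*_{lm}(Ω₁) Y_{lm}(Ω₂), m = −2…2:
  m=-2: Y*=-0.07961 - 0.00360j  Y=0.06827 - 0.13374j  product -0.00592 + 0.01040j
  m=-1: Y*=0.00707 - 0.31254j  Y=-0.32117 + 0.19665j  product 0.05919 + 0.10177j
  m=+0: Y*=0.43558 + 0.00000j  Y=0.26297 + 0.00000j  product 0.11454 + 0.00000j
  m=+1: Y*=-0.00707 - 0.31254j  Y=0.32117 + 0.19665j  product 0.05919 - 0.10177j
  m=+2: Y*=-0.07961 + 0.00360j  Y=0.06827 + 0.13374j  product -0.00592 - 0.01040j
Total Σ_m = 0.22109 - 0.00000j. Multiply by 2.513274: 0.55566 - 0.00000j. P_2(cos γ) = 0.555658

0.555658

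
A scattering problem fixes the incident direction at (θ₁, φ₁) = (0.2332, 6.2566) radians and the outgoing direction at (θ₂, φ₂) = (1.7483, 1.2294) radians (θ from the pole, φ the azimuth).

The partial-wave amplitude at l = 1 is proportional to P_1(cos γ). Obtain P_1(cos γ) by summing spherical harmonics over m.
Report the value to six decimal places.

-0.101363

Summing Y*_{l m}(θ₁,φ₁)·Y_{l m}(θ₂,φ₂) over m ∈ [−1, 1]; prefactor 4π/(2·1+1) = 4.188790:
  [-1]  conj(Y_{1,-1})(Ω₁) = 0.07981 - 0.00212j ; Y_{1,-1}(Ω₂) = 0.11386 - 0.32044j ; Δ = 0.00841 - 0.02582j
  [+0]  conj(Y_{1,0})(Ω₁) = 0.47538 + 0.00000j ; Y_{1,0}(Ω₂) = -0.08627 + 0.00000j ; Δ = -0.04101 + 0.00000j
  [+1]  conj(Y_{1,1})(Ω₁) = -0.07981 - 0.00212j ; Y_{1,1}(Ω₂) = -0.11386 - 0.32044j ; Δ = 0.00841 + 0.02582j
Σ over m = -0.02420 + 0.00000j; ×(4π/3) → -0.10136 + 0.00000j. Real part: -0.101363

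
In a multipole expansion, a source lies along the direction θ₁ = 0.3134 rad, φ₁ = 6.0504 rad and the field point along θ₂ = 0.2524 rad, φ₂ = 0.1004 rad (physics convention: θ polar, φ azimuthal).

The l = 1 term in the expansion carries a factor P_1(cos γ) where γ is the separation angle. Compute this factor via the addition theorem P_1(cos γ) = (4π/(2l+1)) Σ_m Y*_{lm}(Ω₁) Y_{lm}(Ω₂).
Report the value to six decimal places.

Addition theorem: P_1(cos γ) = (4π/3) Σ_m Y*_{lm}(Ω₁) Y_{lm}(Ω₂), m = −1…1:
  m=-1: Y*=0.10364 - 0.02457j  Y=0.08585 - 0.00865j  product 0.00868 - 0.00301j
  m=+0: Y*=0.46480 + 0.00000j  Y=0.47312 + 0.00000j  product 0.21991 + 0.00000j
  m=+1: Y*=-0.10364 - 0.02457j  Y=-0.08585 - 0.00865j  product 0.00868 + 0.00301j
Total Σ_m = 0.23728 + 0.00000j. Multiply by 4.188790: 0.99391 + 0.00000j. P_1(cos γ) = 0.993906

0.993906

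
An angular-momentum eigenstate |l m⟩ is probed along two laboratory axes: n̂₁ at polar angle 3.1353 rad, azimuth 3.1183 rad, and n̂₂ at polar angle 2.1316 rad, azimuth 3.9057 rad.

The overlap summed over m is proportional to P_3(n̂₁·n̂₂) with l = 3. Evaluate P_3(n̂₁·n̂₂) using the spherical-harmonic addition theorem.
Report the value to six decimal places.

Addition theorem: P_3(cos γ) = (4π/7) Σ_m Y*_{lm}(Ω₁) Y_{lm}(Ω₂), m = −3…3:
  m=-3: Y*=(-0.000000, 0.000000)  Y=(0.167359, 0.190230)  product (-0.000000, -0.000000)
  m=-2: Y*=(-0.000040, 0.000002)  Y=(-0.016593, 0.389443)  product (-0.000000, -0.000016)
  m=-1: Y*=(-0.008132, 0.000189)  Y=(-0.081886, 0.078471)  product (0.000651, -0.000654)
  m=+0: Y*=(-0.746264, -0.000000)  Y=(0.314708, 0.000000)  product (-0.234855, -0.000000)
  m=+1: Y*=(0.008132, 0.000189)  Y=(0.081886, 0.078471)  product (0.000651, 0.000654)
  m=+2: Y*=(-0.000040, -0.000002)  Y=(-0.016593, -0.389443)  product (-0.000000, 0.000016)
  m=+3: Y*=(0.000000, 0.000000)  Y=(-0.167359, 0.190230)  product (-0.000000, 0.000000)
Total Σ_m = (-0.233553, -0.000000). Multiply by 1.795196: (-0.419274, -0.000000). P_3(cos γ) = -0.419274

-0.419274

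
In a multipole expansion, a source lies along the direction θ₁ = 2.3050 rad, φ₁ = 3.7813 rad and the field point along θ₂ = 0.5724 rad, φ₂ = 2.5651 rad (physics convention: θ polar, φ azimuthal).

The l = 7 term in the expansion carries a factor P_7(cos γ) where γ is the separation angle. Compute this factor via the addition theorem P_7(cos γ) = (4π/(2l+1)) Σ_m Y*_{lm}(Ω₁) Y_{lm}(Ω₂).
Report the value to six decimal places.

-0.044661

Summing Y*_{l m}(θ₁,φ₁)·Y_{l m}(θ₂,φ₂) over m ∈ [−7, 7]; prefactor 4π/(2·7+1) = 0.837758:
  [-7]  conj(Y_{7,-7})(Ω₁) = +0.014433+0.060434i ; Y_{7,-7}(Ω₂) = +0.004285+0.005332i ; Δ = -0.000260+0.000336i
  [-6]  conj(Y_{7,-6})(Ω₁) = +0.160930+0.134631i ; Y_{7,-6}(Ω₂) = -0.037734-0.012394i ; Δ = -0.004404-0.007075i
  [-5]  conj(Y_{7,-5})(Ω₁) = +0.399408+0.022769i ; Y_{7,-5}(Ω₂) = +0.135364-0.035884i ; Δ = +0.054882-0.011250i
  [-4]  conj(Y_{7,-4})(Ω₁) = +0.353558-0.233039i ; Y_{7,-4}(Ω₂) = -0.220307+0.243628i ; Δ = -0.021117+0.137477i
  [-3]  conj(Y_{7,-3})(Ω₁) = +0.033809-0.093103i ; Y_{7,-3}(Ω₂) = +0.077131-0.481985i ; Δ = -0.042267-0.023476i
  [-2]  conj(Y_{7,-2})(Ω₁) = +0.092324+0.307831i ; Y_{7,-2}(Ω₂) = +0.135788+0.305864i ; Δ = -0.081618+0.070038i
  [-1]  conj(Y_{7,-1})(Ω₁) = +0.203131+0.151147i ; Y_{7,-1}(Ω₂) = +0.156769+0.101926i ; Δ = +0.016439+0.044399i
  [+0]  conj(Y_{7,0})(Ω₁) = -0.254514-0.000000i ; Y_{7,0}(Ω₂) = -0.406179+0.000000i ; Δ = +0.103378+0.000000i
  [+1]  conj(Y_{7,1})(Ω₁) = -0.203131+0.151147i ; Y_{7,1}(Ω₂) = -0.156769+0.101926i ; Δ = +0.016439-0.044399i
  [+2]  conj(Y_{7,2})(Ω₁) = +0.092324-0.307831i ; Y_{7,2}(Ω₂) = +0.135788-0.305864i ; Δ = -0.081618-0.070038i
  [+3]  conj(Y_{7,3})(Ω₁) = -0.033809-0.093103i ; Y_{7,3}(Ω₂) = -0.077131-0.481985i ; Δ = -0.042267+0.023476i
  [+4]  conj(Y_{7,4})(Ω₁) = +0.353558+0.233039i ; Y_{7,4}(Ω₂) = -0.220307-0.243628i ; Δ = -0.021117-0.137477i
  [+5]  conj(Y_{7,5})(Ω₁) = -0.399408+0.022769i ; Y_{7,5}(Ω₂) = -0.135364-0.035884i ; Δ = +0.054882+0.011250i
  [+6]  conj(Y_{7,6})(Ω₁) = +0.160930-0.134631i ; Y_{7,6}(Ω₂) = -0.037734+0.012394i ; Δ = -0.004404+0.007075i
  [+7]  conj(Y_{7,7})(Ω₁) = -0.014433+0.060434i ; Y_{7,7}(Ω₂) = -0.004285+0.005332i ; Δ = -0.000260-0.000336i
Total Σ_m = -0.053310+0.000000i. Multiply by 0.837758: -0.044661+0.000000i. P_7(cos γ) = -0.044661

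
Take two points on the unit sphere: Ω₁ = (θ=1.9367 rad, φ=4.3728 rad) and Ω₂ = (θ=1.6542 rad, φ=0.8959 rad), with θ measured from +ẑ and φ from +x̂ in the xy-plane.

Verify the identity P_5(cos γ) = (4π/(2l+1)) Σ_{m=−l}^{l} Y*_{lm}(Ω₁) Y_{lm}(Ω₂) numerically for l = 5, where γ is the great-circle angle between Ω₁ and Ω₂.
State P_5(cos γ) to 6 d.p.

Term-by-term m-sum for l=5 (normalisation 4π/11 = 1.142397):
  term(m=-5) = (0.015864, -0.149472)   from Y*(Ω₁)=(-0.326883, 0.041788), Y(Ω₂)=(-0.105268, 0.443808)
  term(m=-4) = (0.010956, 0.046883)   from Y*(Ω₁)=(-0.084189, 0.390316), Y(Ω₂)=(0.108991, -0.051579)
  term(m=-3) = (0.007364, 0.011619)   from Y*(Ω₁)=(0.036491, 0.022475), Y(Ω₂)=(0.288467, 0.140733)
  term(m=-2) = (0.035030, 0.027787)   from Y*(Ω₁)=(-0.253412, 0.204581), Y(Ω₂)=(-0.030095, -0.133948)
  term(m=-1) = (0.036506, 0.012721)   from Y*(Ω₁)=(0.044639, 0.126357), Y(Ω₂)=(0.180247, -0.225237)
  term(m=+0) = (0.041851, 0.000000)   from Y*(Ω₁)=(-0.295893, -0.000000), Y(Ω₂)=(-0.141438, 0.000000)
  term(m=+1) = (0.036506, -0.012721)   from Y*(Ω₁)=(-0.044639, 0.126357), Y(Ω₂)=(-0.180247, -0.225237)
  term(m=+2) = (0.035030, -0.027787)   from Y*(Ω₁)=(-0.253412, -0.204581), Y(Ω₂)=(-0.030095, 0.133948)
  term(m=+3) = (0.007364, -0.011619)   from Y*(Ω₁)=(-0.036491, 0.022475), Y(Ω₂)=(-0.288467, 0.140733)
  term(m=+4) = (0.010956, -0.046883)   from Y*(Ω₁)=(-0.084189, -0.390316), Y(Ω₂)=(0.108991, 0.051579)
  term(m=+5) = (0.015864, 0.149472)   from Y*(Ω₁)=(0.326883, 0.041788), Y(Ω₂)=(0.105268, 0.443808)
Total Σ_m = (0.253290, 0.000000). Multiply by 1.142397: (0.289358, 0.000000). P_5(cos γ) = 0.289358

0.289358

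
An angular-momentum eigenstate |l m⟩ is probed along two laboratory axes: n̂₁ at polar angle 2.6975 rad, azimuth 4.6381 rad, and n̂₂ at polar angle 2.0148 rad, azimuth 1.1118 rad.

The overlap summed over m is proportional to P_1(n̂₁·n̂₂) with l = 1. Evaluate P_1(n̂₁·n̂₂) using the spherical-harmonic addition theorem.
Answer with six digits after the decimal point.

0.028269

Term-by-term m-sum for l=1 (normalisation 4π/3 = 4.188790):
  m=-1: Y*=-0.011017-0.148028i  Y=+0.138229-0.279703i  product -0.042927-0.017380i
  m=+0: Y*=-0.441208-0.000000i  Y=-0.209883+0.000000i  product +0.092602+0.000000i
  m=+1: Y*=+0.011017-0.148028i  Y=-0.138229-0.279703i  product -0.042927+0.017380i
Accumulated sum +0.006749+0.000000i; after 4π/(2l+1) scaling, +0.028269+0.000000i ⇒ P_1 = 0.028269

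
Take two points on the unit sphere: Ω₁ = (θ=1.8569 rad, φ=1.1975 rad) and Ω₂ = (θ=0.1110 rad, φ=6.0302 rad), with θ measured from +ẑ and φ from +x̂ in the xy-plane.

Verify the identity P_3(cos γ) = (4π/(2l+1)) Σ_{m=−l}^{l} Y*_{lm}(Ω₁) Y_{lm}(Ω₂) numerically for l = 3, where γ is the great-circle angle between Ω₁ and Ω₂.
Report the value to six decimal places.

0.353613

Summing Y*_{l m}(θ₁,φ₁)·Y_{l m}(θ₂,φ₂) over m ∈ [−3, 3]; prefactor 4π/(2·3+1) = 1.795196:
  term(m=-3) = (-0.000074, -0.000195)   from Y*(Ω₁)=(-0.331565, -0.160535), Y(Ω₂)=(0.000411, 0.000390)
  term(m=-2) = (0.003213, -0.000788)   from Y*(Ω₁)=(0.194842, -0.180278), Y(Ω₂)=(0.010902, 0.006040)
  term(m=-1) = (-0.003157, -0.026117)   from Y*(Ω₁)=(-0.068041, -0.173725), Y(Ω₂)=(0.136513, 0.035292)
  term(m=+0) = (0.197014, 0.000000)   from Y*(Ω₁)=(0.274009, -0.000000), Y(Ω₂)=(0.719005, 0.000000)
  term(m=+1) = (-0.003157, 0.026117)   from Y*(Ω₁)=(0.068041, -0.173725), Y(Ω₂)=(-0.136513, 0.035292)
  term(m=+2) = (0.003213, 0.000788)   from Y*(Ω₁)=(0.194842, 0.180278), Y(Ω₂)=(0.010902, -0.006040)
  term(m=+3) = (-0.000074, 0.000195)   from Y*(Ω₁)=(0.331565, -0.160535), Y(Ω₂)=(-0.000411, 0.000390)
Total Σ_m = (0.196978, -0.000000). Multiply by 1.795196: (0.353613, -0.000000). P_3(cos γ) = 0.353613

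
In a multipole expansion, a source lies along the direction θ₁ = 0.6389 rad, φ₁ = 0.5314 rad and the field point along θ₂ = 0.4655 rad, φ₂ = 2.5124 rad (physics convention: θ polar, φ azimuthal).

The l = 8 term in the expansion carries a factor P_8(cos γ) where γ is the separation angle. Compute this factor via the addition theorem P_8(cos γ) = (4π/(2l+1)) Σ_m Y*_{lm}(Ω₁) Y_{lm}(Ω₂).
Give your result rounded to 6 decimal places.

Addition theorem: P_8(cos γ) = (4π/17) Σ_m Y*_{lm}(Ω₁) Y_{lm}(Ω₂), m = −8…8:
  term(m=-8) = -0.00001 + 0.00000j   from Y*(Ω₁)=-0.00367 - 0.00738j, Y(Ω₂)=0.00027 - 0.00081j
  term(m=-7) = 0.00008 - 0.00029j   from Y*(Ω₁)=-0.03716 - 0.02425j, Y(Ω₂)=0.00205 + 0.00645j
  term(m=-6) = 0.00385 + 0.00312j   from Y*(Ω₁)=-0.14651 - 0.00686j, Y(Ω₂)=-0.02724 - 0.02001j
  term(m=-5) = -0.03459 + 0.01802j   from Y*(Ω₁)=-0.29032 + 0.15284j, Y(Ω₂)=0.11887 + 0.00052j
  term(m=-4) = -0.01001 - 0.14280j   from Y*(Ω₁)=-0.25321 + 0.40858j, Y(Ω₂)=-0.24153 + 0.17420j
  term(m=-3) = 0.17160 + 0.06074j   from Y*(Ω₁)=-0.00849 + 0.36278j, Y(Ω₂)=0.15626 - 0.47666j
  term(m=-2) = 0.03017 - 0.03236j   from Y*(Ω₁)=-0.04744 - 0.08522j, Y(Ω₂)=0.13941 + 0.43163j
  term(m=-1) = -0.00917 - 0.02108j   from Y*(Ω₁)=-0.35788 - 0.21036j, Y(Ω₂)=0.04476 + 0.03258j
  term(m=+0) = 0.01682 + 0.00000j   from Y*(Ω₁)=-0.03555 + 0.00000j, Y(Ω₂)=-0.47323 + 0.00000j
  term(m=+1) = -0.00917 + 0.02108j   from Y*(Ω₁)=0.35788 - 0.21036j, Y(Ω₂)=-0.04476 + 0.03258j
  term(m=+2) = 0.03017 + 0.03236j   from Y*(Ω₁)=-0.04744 + 0.08522j, Y(Ω₂)=0.13941 - 0.43163j
  term(m=+3) = 0.17160 - 0.06074j   from Y*(Ω₁)=0.00849 + 0.36278j, Y(Ω₂)=-0.15626 - 0.47666j
  term(m=+4) = -0.01001 + 0.14280j   from Y*(Ω₁)=-0.25321 - 0.40858j, Y(Ω₂)=-0.24153 - 0.17420j
  term(m=+5) = -0.03459 - 0.01802j   from Y*(Ω₁)=0.29032 + 0.15284j, Y(Ω₂)=-0.11887 + 0.00052j
  term(m=+6) = 0.00385 - 0.00312j   from Y*(Ω₁)=-0.14651 + 0.00686j, Y(Ω₂)=-0.02724 + 0.02001j
  term(m=+7) = 0.00008 + 0.00029j   from Y*(Ω₁)=0.03716 - 0.02425j, Y(Ω₂)=-0.00205 + 0.00645j
  term(m=+8) = -0.00001 - 0.00000j   from Y*(Ω₁)=-0.00367 + 0.00738j, Y(Ω₂)=0.00027 + 0.00081j
Total Σ_m = 0.32066 + 0.00000j. Multiply by 0.739198: 0.23703 + 0.00000j. P_8(cos γ) = 0.237034

0.237034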